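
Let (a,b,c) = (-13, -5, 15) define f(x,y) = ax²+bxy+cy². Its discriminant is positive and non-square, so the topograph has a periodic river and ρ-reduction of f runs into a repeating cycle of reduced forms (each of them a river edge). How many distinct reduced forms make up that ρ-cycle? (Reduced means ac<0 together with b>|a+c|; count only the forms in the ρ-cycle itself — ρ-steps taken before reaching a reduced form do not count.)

D = 805, ⌊√D⌋ = 28
descent: ρ → (15,5,-13)  [lands on river]
river: ρ → (-13,21,7)
river: ρ → (7,21,-13)
river: ρ → (-13,5,15)
river: ρ → (15,25,-3)
river: ρ → (-3,23,23)
river: ρ → (23,23,-3)
river: ρ → (-3,25,15)
ρ-cycle length = 8 (tail of 1 descent step not counted)

8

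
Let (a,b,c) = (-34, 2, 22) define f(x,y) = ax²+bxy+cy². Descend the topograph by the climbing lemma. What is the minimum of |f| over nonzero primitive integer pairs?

descent: ρ → (22,42,-14)  [lands on river]
river: ρ → (-14,42,22)
river: ρ → (22,46,-10)
river: ρ → (-10,54,2)
river: ρ → (2,54,-10)
river: ρ → (-10,46,22)
closes: descent 1, river 6
min |a| on river = 2

2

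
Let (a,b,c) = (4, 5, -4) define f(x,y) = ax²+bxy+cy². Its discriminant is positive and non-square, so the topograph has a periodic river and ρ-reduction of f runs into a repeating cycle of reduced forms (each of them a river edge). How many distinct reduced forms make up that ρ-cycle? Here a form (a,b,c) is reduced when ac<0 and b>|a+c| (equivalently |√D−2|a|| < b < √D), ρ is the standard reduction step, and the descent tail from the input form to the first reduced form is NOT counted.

D = 89, ⌊√D⌋ = 9
river: ρ → (-4,3,5)
river: ρ → (5,7,-2)
river: ρ → (-2,9,1)
river: ρ → (1,9,-2)
river: ρ → (-2,7,5)
river: ρ → (5,3,-4)
river: ρ → (-4,5,4)
river: ρ → (4,3,-5)
river: ρ → (-5,7,2)
river: ρ → (2,9,-1)
river: ρ → (-1,9,2)
river: ρ → (2,7,-5)
river: ρ → (-5,3,4)
river: ρ → (4,5,-4)
ρ-cycle length = 14 (tail of 0 descent steps not counted)

14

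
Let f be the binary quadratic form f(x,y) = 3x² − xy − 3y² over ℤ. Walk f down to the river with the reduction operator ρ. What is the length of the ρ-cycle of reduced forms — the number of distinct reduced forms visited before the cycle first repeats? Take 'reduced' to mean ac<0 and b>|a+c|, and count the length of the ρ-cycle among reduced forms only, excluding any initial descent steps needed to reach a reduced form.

D = 37, ⌊√D⌋ = 6
descent: ρ → (-3,1,3)  [lands on river]
river: ρ → (3,5,-1)
river: ρ → (-1,5,3)
river: ρ → (3,1,-3)
river: ρ → (-3,5,1)
river: ρ → (1,5,-3)
ρ-cycle length = 6 (tail of 1 descent step not counted)

6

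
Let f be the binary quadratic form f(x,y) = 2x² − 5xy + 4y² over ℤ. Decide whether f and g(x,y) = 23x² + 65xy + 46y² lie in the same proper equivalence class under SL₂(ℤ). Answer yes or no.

D₁ = -7, D₂ = -7
f: translate: b→-1 (≡-5 mod 4), so (2,-5,4)→(2,-1,1)
f: flip: (2,-1,1)→(1,1,2)
f: reduced (well bottom): (1,1,2) with a≤c, −a<b≤a
g: translate: b→19 (≡65 mod 46), so (23,65,46)→(23,19,4)
g: flip: (23,19,4)→(4,-19,23)
g: translate: b→-3 (≡-19 mod 8), so (4,-19,23)→(4,-3,1)
g: flip: (4,-3,1)→(1,3,4)
g: translate: b→1 (≡3 mod 2), so (1,3,4)→(1,1,2)
g: reduced (well bottom): (1,1,2) with a≤c, −a<b≤a
reduced forms (1, 1, 2) vs (1, 1, 2) ⇒ equivalent

yes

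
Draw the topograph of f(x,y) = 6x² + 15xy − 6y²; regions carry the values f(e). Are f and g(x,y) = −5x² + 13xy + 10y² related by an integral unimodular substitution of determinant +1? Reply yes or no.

D₁ = 369, D₂ = 369
river cycle of f (length 10): (-6, 9, 12), (12, 15, -3), (-3, 15, 12), (12, 9, -6), (-6, 15, 6), (6, 9, -12), (-12, 15, 3), (3, 15, -12), (-12, 9, 6), (6, 15, -6)
river cycle of g (length 16): (10, 7, -8), (-8, 9, 9), (9, 9, -8), (-8, 7, 10), (10, 13, -5), (-5, 17, 4), (4, 15, -9), (-9, 3, 10), (10, 17, -2), (-2, 19, 1), … (6 more)
cycles differ ⇒ inequivalent

no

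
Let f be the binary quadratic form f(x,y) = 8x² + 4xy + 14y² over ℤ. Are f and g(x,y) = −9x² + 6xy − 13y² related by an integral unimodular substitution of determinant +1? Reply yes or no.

D₁ = -432, D₂ = -432
f: reduced (well bottom): (8,4,14) with a≤c, −a<b≤a
g is negative-definite; reduce −g:
−g: reduced (well bottom): (9,-6,13) with a≤c, −a<b≤a
flip sign back: reduced form of g is (-9,6,-13)
reduced forms (8, 4, 14) vs (-9, 6, -13) ⇒ inequivalent

no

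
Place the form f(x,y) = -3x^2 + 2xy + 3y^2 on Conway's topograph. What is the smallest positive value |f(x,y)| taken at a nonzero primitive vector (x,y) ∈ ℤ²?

river: ρ → (3,4,-2)
river: ρ → (-2,4,3)
river: ρ → (3,2,-3)
river: ρ → (-3,4,2)
river: ρ → (2,4,-3)
river: ρ → (-3,2,3)
closes: descent 0, river 6
min |a| on river = 2

2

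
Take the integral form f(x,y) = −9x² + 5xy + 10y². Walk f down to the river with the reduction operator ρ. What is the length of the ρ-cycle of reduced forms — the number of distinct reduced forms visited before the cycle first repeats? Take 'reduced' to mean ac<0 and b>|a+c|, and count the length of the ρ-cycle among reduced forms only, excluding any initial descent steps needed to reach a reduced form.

D = 385, ⌊√D⌋ = 19
river: ρ → (10,15,-4)
river: ρ → (-4,17,6)
river: ρ → (6,19,-1)
river: ρ → (-1,19,6)
river: ρ → (6,17,-4)
river: ρ → (-4,15,10)
river: ρ → (10,5,-9)
river: ρ → (-9,13,6)
river: ρ → (6,11,-11)
river: ρ → (-11,11,6)
river: ρ → (6,13,-9)
river: ρ → (-9,5,10)
ρ-cycle length = 12 (tail of 0 descent steps not counted)

12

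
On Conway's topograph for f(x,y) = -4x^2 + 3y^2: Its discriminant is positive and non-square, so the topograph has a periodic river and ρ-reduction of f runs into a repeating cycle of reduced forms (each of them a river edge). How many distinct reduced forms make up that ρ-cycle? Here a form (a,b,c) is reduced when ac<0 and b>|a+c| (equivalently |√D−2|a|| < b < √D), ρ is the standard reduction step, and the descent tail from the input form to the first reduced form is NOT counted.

D = 48, ⌊√D⌋ = 6
descent: ρ → (3,6,-1)  [lands on river]
river: ρ → (-1,6,3)
ρ-cycle length = 2 (tail of 1 descent step not counted)

2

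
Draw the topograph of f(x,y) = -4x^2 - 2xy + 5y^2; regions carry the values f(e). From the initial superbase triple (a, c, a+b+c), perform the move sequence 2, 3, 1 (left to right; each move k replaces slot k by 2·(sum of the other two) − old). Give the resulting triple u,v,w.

start (-4,5,-1) = (f(1,0),f(0,1),f(1,1))
replace slot 2: 2·((-4)+(-1)) − 5 = -15 → (-4,-15,-1)
replace slot 3: 2·((-4)+(-15)) − (-1) = -37 → (-4,-15,-37)
replace slot 1: 2·((-15)+(-37)) − (-4) = -100 → (-100,-15,-37)

-100,-15,-37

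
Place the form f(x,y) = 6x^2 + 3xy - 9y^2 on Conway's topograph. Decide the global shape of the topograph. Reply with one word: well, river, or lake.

D = b²−4ac = 3² − 4·6·(-9) = 225
D = 15² is a perfect square ⇒ form factors over ℤ ⇒ lakes

lake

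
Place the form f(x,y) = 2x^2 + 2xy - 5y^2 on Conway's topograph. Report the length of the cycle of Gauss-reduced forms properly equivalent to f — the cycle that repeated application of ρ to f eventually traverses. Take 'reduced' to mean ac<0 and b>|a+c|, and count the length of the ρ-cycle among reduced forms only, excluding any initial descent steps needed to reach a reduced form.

D = 44, ⌊√D⌋ = 6
descent: ρ → (-5,-2,2)
descent: ρ → (2,6,-1)  [lands on river]
river: ρ → (-1,6,2)
ρ-cycle length = 2 (tail of 2 descent steps not counted)

2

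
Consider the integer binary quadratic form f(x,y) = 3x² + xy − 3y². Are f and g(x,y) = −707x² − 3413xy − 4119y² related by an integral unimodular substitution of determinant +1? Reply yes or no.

D₁ = 37, D₂ = 37
river cycle of f (length 6): (-3, 5, 1), (1, 5, -3), (-3, 1, 3), (3, 5, -1), (-1, 5, 3), (3, 1, -3)
river cycle of g (length 6): (-3, 5, 1), (1, 5, -3), (-3, 1, 3), (3, 5, -1), (-1, 5, 3), (3, 1, -3)
cycles coincide ⇒ equivalent

yes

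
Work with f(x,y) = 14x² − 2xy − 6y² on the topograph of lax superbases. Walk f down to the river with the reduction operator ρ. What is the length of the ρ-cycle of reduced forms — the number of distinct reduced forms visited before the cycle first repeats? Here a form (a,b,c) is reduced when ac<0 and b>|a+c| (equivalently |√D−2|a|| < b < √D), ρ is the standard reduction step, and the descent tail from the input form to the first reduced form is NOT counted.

D = 340, ⌊√D⌋ = 18
descent: ρ → (-6,14,6)  [lands on river]
river: ρ → (6,10,-10)
river: ρ → (-10,10,6)
river: ρ → (6,14,-6)
river: ρ → (-6,10,10)
river: ρ → (10,10,-6)
ρ-cycle length = 6 (tail of 1 descent step not counted)

6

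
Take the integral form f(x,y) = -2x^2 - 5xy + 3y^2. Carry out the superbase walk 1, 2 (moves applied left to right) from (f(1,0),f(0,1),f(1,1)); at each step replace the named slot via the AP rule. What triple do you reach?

start (-2,3,-4) = (f(1,0),f(0,1),f(1,1))
replace slot 1: 2·(3+(-4)) − (-2) = 0 → (0,3,-4)
replace slot 2: 2·(0+(-4)) − 3 = -11 → (0,-11,-4)

0,-11,-4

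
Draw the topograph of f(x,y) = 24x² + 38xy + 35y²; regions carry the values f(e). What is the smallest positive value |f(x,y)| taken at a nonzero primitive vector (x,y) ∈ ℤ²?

translate: b→-10 (≡38 mod 48), so (24,38,35)→(24,-10,21)
flip: (24,-10,21)→(21,10,24)
reduced (well bottom): (21,10,24) with a≤c, −a<b≤a
well minimum = a = 21

21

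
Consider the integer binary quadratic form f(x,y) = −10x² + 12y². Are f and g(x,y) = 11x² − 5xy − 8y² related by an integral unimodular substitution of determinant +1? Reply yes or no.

D₁ = 480, D₂ = 377
discriminants differ ⇒ not SL₂(ℤ)-equivalent

no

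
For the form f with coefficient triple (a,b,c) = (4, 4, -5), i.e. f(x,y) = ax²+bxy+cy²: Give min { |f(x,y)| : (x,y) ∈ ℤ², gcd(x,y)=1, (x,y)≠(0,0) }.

river: ρ → (-5,6,3)
river: ρ → (3,6,-5)
river: ρ → (-5,4,4)
river: ρ → (4,4,-5)
closes: descent 0, river 4
min |a| on river = 3

3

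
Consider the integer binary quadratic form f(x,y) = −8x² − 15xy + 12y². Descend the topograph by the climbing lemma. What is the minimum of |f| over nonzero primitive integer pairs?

descent: ρ → (12,15,-8)  [lands on river]
river: ρ → (-8,17,10)
river: ρ → (10,23,-2)
river: ρ → (-2,21,21)
river: ρ → (21,21,-2)
river: ρ → (-2,23,10)
river: ρ → (10,17,-8)
river: ρ → (-8,15,12)
river: ρ → (12,9,-11)
river: ρ → (-11,13,10)
river: ρ → (10,7,-14)
river: ρ → (-14,21,3)
river: ρ → (3,21,-14)
river: ρ → (-14,7,10)
river: ρ → (10,13,-11)
river: ρ → (-11,9,12)
closes: descent 1, river 16
min |a| on river = 2

2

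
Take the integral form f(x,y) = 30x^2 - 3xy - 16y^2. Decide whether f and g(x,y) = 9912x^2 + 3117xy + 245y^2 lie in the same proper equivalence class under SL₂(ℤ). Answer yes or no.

D₁ = 1929, D₂ = 1929
river cycle of f (length 18): (-16, 35, 11), (11, 31, -22), (-22, 13, 20), (20, 27, -15), (-15, 33, 14), (14, 23, -25), (-25, 27, 12), (12, 21, -31), (-31, 41, 2), (2, 43, -10), … (8 more)
river cycle of g (length 18): (-16, 35, 11), (11, 31, -22), (-22, 13, 20), (20, 27, -15), (-15, 33, 14), (14, 23, -25), (-25, 27, 12), (12, 21, -31), (-31, 41, 2), (2, 43, -10), … (8 more)
cycles coincide ⇒ equivalent

yes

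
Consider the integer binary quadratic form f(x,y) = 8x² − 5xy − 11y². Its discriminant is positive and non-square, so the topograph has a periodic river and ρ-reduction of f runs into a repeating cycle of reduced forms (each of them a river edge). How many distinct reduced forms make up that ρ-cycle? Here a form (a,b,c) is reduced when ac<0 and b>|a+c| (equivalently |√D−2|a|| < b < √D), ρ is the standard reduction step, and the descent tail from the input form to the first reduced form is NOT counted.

D = 377, ⌊√D⌋ = 19
descent: ρ → (-11,5,8)  [lands on river]
river: ρ → (8,11,-8)
river: ρ → (-8,5,11)
river: ρ → (11,17,-2)
river: ρ → (-2,19,2)
river: ρ → (2,17,-11)
ρ-cycle length = 6 (tail of 1 descent step not counted)

6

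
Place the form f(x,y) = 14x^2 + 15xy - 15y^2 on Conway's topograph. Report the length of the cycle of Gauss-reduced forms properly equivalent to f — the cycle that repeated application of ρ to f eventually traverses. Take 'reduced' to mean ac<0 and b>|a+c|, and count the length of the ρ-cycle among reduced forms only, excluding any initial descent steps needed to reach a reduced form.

D = 1065, ⌊√D⌋ = 32
river: ρ → (-15,15,14)
river: ρ → (14,13,-16)
river: ρ → (-16,19,11)
river: ρ → (11,25,-10)
river: ρ → (-10,15,21)
river: ρ → (21,27,-4)
river: ρ → (-4,29,14)
river: ρ → (14,27,-6)
river: ρ → (-6,21,26)
river: ρ → (26,31,-1)
river: ρ → (-1,31,26)
river: ρ → (26,21,-6)
river: ρ → (-6,27,14)
river: ρ → (14,29,-4)
river: ρ → (-4,27,21)
river: ρ → (21,15,-10)
river: ρ → (-10,25,11)
river: ρ → (11,19,-16)
river: ρ → (-16,13,14)
river: ρ → (14,15,-15)
ρ-cycle length = 20 (tail of 0 descent steps not counted)

20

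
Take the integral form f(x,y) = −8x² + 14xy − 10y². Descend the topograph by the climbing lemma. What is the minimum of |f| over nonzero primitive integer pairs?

translate: b→2 (≡-14 mod 16), so (8,-14,10)→(8,2,4)
flip: (8,2,4)→(4,-2,8)
reduced (well bottom): (4,-2,8) with a≤c, −a<b≤a
well minimum |f| = |-4| = 4 (negative-definite)

4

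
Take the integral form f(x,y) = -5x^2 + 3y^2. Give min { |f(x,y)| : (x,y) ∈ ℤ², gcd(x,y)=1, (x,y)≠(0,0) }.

descent: ρ → (3,6,-2)  [lands on river]
river: ρ → (-2,6,3)
closes: descent 1, river 2
min |a| on river = 2

2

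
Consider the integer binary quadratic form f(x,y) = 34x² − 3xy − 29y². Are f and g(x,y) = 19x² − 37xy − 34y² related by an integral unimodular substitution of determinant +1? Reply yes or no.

D₁ = 3953, D₂ = 3953
river cycle of f (length 40): (-29, 61, 2), (2, 59, -59), (-59, 59, 2), (2, 61, -29), (-29, 55, 8), (8, 57, -22), (-22, 31, 34), (34, 37, -19), (-19, 39, 32), (32, 25, -26), … (30 more)
river cycle of g (length 40): (-34, 37, 19), (19, 39, -32), (-32, 25, 26), (26, 27, -31), (-31, 35, 22), (22, 53, -13), (-13, 51, 26), (26, 53, -11), (-11, 57, 16), (16, 39, -38), … (30 more)
cycles differ ⇒ inequivalent

no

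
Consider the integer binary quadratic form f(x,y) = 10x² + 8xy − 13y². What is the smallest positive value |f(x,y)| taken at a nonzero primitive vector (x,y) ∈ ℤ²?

river: ρ → (-13,18,5)
river: ρ → (5,22,-5)
river: ρ → (-5,18,13)
river: ρ → (13,8,-10)
river: ρ → (-10,12,11)
river: ρ → (11,10,-11)
river: ρ → (-11,12,10)
river: ρ → (10,8,-13)
closes: descent 0, river 8
min |a| on river = 5

5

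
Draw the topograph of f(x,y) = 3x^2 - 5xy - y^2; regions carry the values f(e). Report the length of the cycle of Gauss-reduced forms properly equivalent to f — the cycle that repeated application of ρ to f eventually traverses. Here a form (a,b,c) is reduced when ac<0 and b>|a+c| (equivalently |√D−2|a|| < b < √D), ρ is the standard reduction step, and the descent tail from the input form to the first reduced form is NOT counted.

D = 37, ⌊√D⌋ = 6
descent: ρ → (-1,5,3)  [lands on river]
river: ρ → (3,1,-3)
river: ρ → (-3,5,1)
river: ρ → (1,5,-3)
river: ρ → (-3,1,3)
river: ρ → (3,5,-1)
ρ-cycle length = 6 (tail of 1 descent step not counted)

6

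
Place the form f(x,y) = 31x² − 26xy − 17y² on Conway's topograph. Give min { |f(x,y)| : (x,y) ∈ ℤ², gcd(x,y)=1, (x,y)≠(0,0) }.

descent: ρ → (-17,26,31)  [lands on river]
river: ρ → (31,36,-12)
river: ρ → (-12,36,31)
river: ρ → (31,26,-17)
river: ρ → (-17,42,15)
river: ρ → (15,48,-8)
river: ρ → (-8,48,15)
river: ρ → (15,42,-17)
closes: descent 1, river 8
min |a| on river = 8

8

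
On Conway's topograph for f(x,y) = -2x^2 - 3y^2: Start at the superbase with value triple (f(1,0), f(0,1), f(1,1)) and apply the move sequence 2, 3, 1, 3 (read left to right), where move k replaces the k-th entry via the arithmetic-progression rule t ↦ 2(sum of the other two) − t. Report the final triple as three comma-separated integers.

start (-2,-3,-5) = (f(1,0),f(0,1),f(1,1))
replace slot 2: 2·((-2)+(-5)) − (-3) = -11 → (-2,-11,-5)
replace slot 3: 2·((-2)+(-11)) − (-5) = -21 → (-2,-11,-21)
replace slot 1: 2·((-11)+(-21)) − (-2) = -62 → (-62,-11,-21)
replace slot 3: 2·((-62)+(-11)) − (-21) = -125 → (-62,-11,-125)

-62,-11,-125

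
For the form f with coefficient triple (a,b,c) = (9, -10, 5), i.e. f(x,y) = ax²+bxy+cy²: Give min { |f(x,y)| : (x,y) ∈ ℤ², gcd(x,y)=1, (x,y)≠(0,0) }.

translate: b→8 (≡-10 mod 18), so (9,-10,5)→(9,8,4)
flip: (9,8,4)→(4,-8,9)
translate: b→0 (≡-8 mod 8), so (4,-8,9)→(4,0,5)
reduced (well bottom): (4,0,5) with a≤c, −a<b≤a
well minimum = a = 4

4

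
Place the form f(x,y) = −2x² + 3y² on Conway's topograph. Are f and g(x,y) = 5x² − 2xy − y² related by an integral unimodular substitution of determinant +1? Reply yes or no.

D₁ = 24, D₂ = 24
river cycle of f (length 2): (-2, 4, 1), (1, 4, -2)
river cycle of g (length 2): (-1, 4, 2), (2, 4, -1)
cycles differ ⇒ inequivalent

no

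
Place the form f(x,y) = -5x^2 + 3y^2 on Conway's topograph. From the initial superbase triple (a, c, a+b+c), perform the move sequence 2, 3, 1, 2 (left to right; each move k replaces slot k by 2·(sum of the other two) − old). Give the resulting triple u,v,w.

start (-5,3,-2) = (f(1,0),f(0,1),f(1,1))
replace slot 2: 2·((-5)+(-2)) − 3 = -17 → (-5,-17,-2)
replace slot 3: 2·((-5)+(-17)) − (-2) = -42 → (-5,-17,-42)
replace slot 1: 2·((-17)+(-42)) − (-5) = -113 → (-113,-17,-42)
replace slot 2: 2·((-113)+(-42)) − (-17) = -293 → (-113,-293,-42)

-113,-293,-42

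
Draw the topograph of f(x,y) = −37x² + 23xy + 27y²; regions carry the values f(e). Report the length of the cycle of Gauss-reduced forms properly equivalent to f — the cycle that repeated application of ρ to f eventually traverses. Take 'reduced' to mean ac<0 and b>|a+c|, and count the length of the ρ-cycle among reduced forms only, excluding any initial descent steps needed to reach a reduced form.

D = 4525, ⌊√D⌋ = 67
river: ρ → (27,31,-33)
river: ρ → (-33,35,25)
river: ρ → (25,65,-3)
river: ρ → (-3,67,3)
river: ρ → (3,65,-25)
river: ρ → (-25,35,33)
river: ρ → (33,31,-27)
river: ρ → (-27,23,37)
river: ρ → (37,51,-13)
river: ρ → (-13,53,33)
river: ρ → (33,13,-33)
river: ρ → (-33,53,13)
river: ρ → (13,51,-37)
river: ρ → (-37,23,27)
ρ-cycle length = 14 (tail of 0 descent steps not counted)

14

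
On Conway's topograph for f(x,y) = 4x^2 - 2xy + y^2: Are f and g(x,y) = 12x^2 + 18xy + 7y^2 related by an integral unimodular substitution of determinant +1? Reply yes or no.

D₁ = -12, D₂ = -12
f: flip: (4,-2,1)→(1,2,4)
f: translate: b→0 (≡2 mod 2), so (1,2,4)→(1,0,3)
f: reduced (well bottom): (1,0,3) with a≤c, −a<b≤a
g: translate: b→-6 (≡18 mod 24), so (12,18,7)→(12,-6,1)
g: flip: (12,-6,1)→(1,6,12)
g: translate: b→0 (≡6 mod 2), so (1,6,12)→(1,0,3)
g: reduced (well bottom): (1,0,3) with a≤c, −a<b≤a
reduced forms (1, 0, 3) vs (1, 0, 3) ⇒ equivalent

yes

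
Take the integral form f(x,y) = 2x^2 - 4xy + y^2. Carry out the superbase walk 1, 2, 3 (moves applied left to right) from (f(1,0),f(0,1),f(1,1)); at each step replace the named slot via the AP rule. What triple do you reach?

start (2,1,-1) = (f(1,0),f(0,1),f(1,1))
replace slot 1: 2·(1+(-1)) − 2 = -2 → (-2,1,-1)
replace slot 2: 2·((-2)+(-1)) − 1 = -7 → (-2,-7,-1)
replace slot 3: 2·((-2)+(-7)) − (-1) = -17 → (-2,-7,-17)

-2,-7,-17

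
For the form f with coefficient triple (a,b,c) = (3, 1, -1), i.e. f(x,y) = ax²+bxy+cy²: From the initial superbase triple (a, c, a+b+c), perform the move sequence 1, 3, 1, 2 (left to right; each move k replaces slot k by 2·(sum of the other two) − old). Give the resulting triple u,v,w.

start (3,-1,3) = (f(1,0),f(0,1),f(1,1))
replace slot 1: 2·((-1)+3) − 3 = 1 → (1,-1,3)
replace slot 3: 2·(1+(-1)) − 3 = -3 → (1,-1,-3)
replace slot 1: 2·((-1)+(-3)) − 1 = -9 → (-9,-1,-3)
replace slot 2: 2·((-9)+(-3)) − (-1) = -23 → (-9,-23,-3)

-9,-23,-3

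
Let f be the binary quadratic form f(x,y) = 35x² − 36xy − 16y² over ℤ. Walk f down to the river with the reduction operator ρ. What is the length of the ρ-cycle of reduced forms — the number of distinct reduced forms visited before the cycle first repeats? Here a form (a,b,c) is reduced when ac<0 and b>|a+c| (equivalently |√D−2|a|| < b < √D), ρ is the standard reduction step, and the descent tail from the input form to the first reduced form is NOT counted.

D = 3536, ⌊√D⌋ = 59
descent: ρ → (-16,36,35)  [lands on river]
river: ρ → (35,34,-17)
river: ρ → (-17,34,35)
river: ρ → (35,36,-16)
river: ρ → (-16,28,43)
river: ρ → (43,58,-1)
river: ρ → (-1,58,43)
river: ρ → (43,28,-16)
ρ-cycle length = 8 (tail of 1 descent step not counted)

8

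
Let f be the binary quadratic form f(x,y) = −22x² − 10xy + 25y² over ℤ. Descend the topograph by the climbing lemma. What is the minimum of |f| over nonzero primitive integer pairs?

descent: ρ → (25,10,-22)  [lands on river]
river: ρ → (-22,34,13)
river: ρ → (13,44,-7)
river: ρ → (-7,40,25)
closes: descent 1, river 4
min |a| on river = 7

7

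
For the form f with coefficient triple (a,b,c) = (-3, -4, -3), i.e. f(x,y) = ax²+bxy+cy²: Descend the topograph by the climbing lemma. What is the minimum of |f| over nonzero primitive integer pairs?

translate: b→-2 (≡4 mod 6), so (3,4,3)→(3,-2,2)
flip: (3,-2,2)→(2,2,3)
reduced (well bottom): (2,2,3) with a≤c, −a<b≤a
well minimum |f| = |-2| = 2 (negative-definite)

2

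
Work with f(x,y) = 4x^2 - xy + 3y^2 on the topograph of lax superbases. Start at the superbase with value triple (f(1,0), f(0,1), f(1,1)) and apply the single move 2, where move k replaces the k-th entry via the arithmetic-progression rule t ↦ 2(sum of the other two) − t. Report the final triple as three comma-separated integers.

start (4,3,6) = (f(1,0),f(0,1),f(1,1))
replace slot 2: 2·(4+6) − 3 = 17 → (4,17,6)

4,17,6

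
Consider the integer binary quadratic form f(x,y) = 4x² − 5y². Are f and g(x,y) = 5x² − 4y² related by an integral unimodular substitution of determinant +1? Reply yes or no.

D₁ = 80, D₂ = 80
river cycle of f (length 2): (4, 8, -1), (-1, 8, 4)
river cycle of g (length 2): (-4, 8, 1), (1, 8, -4)
cycles differ ⇒ inequivalent

no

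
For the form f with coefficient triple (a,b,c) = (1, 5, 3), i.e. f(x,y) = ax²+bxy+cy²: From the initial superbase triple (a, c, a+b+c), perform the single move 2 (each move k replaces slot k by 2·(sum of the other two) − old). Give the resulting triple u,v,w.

start (1,3,9) = (f(1,0),f(0,1),f(1,1))
replace slot 2: 2·(1+9) − 3 = 17 → (1,17,9)

1,17,9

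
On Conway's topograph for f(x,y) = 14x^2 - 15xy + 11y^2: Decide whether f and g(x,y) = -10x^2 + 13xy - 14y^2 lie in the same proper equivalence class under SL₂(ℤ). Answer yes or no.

D₁ = -391, D₂ = -391
f: translate: b→13 (≡-15 mod 28), so (14,-15,11)→(14,13,10)
f: flip: (14,13,10)→(10,-13,14)
f: translate: b→7 (≡-13 mod 20), so (10,-13,14)→(10,7,11)
f: reduced (well bottom): (10,7,11) with a≤c, −a<b≤a
g is negative-definite; reduce −g:
−g: translate: b→7 (≡-13 mod 20), so (10,-13,14)→(10,7,11)
−g: reduced (well bottom): (10,7,11) with a≤c, −a<b≤a
flip sign back: reduced form of g is (-10,-7,-11)
reduced forms (10, 7, 11) vs (-10, -7, -11) ⇒ inequivalent

no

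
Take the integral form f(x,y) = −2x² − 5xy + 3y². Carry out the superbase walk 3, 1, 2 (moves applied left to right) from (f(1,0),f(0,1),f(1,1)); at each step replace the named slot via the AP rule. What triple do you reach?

start (-2,3,-4) = (f(1,0),f(0,1),f(1,1))
replace slot 3: 2·((-2)+3) − (-4) = 6 → (-2,3,6)
replace slot 1: 2·(3+6) − (-2) = 20 → (20,3,6)
replace slot 2: 2·(20+6) − 3 = 49 → (20,49,6)

20,49,6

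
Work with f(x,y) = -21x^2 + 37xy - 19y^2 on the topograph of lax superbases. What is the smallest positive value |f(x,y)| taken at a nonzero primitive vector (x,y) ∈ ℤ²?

translate: b→5 (≡-37 mod 42), so (21,-37,19)→(21,5,3)
flip: (21,5,3)→(3,-5,21)
translate: b→1 (≡-5 mod 6), so (3,-5,21)→(3,1,19)
reduced (well bottom): (3,1,19) with a≤c, −a<b≤a
well minimum |f| = |-3| = 3 (negative-definite)

3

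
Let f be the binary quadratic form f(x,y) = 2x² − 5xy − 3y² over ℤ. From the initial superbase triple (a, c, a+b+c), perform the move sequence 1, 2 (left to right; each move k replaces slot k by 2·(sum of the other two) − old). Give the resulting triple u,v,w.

start (2,-3,-6) = (f(1,0),f(0,1),f(1,1))
replace slot 1: 2·((-3)+(-6)) − 2 = -20 → (-20,-3,-6)
replace slot 2: 2·((-20)+(-6)) − (-3) = -49 → (-20,-49,-6)

-20,-49,-6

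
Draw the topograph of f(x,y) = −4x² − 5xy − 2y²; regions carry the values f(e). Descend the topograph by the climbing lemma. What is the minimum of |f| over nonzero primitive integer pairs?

translate: b→-3 (≡5 mod 8), so (4,5,2)→(4,-3,1)
flip: (4,-3,1)→(1,3,4)
translate: b→1 (≡3 mod 2), so (1,3,4)→(1,1,2)
reduced (well bottom): (1,1,2) with a≤c, −a<b≤a
well minimum |f| = |-1| = 1 (negative-definite)

1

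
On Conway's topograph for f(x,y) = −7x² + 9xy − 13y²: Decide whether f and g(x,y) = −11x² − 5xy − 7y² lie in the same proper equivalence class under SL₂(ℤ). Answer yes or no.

D₁ = -283, D₂ = -283
f is negative-definite; reduce −f:
−f: translate: b→5 (≡-9 mod 14), so (7,-9,13)→(7,5,11)
−f: reduced (well bottom): (7,5,11) with a≤c, −a<b≤a
flip sign back: reduced form of f is (-7,-5,-11)
g is negative-definite; reduce −g:
−g: flip: (11,5,7)→(7,-5,11)
−g: reduced (well bottom): (7,-5,11) with a≤c, −a<b≤a
flip sign back: reduced form of g is (-7,5,-11)
reduced forms (-7, -5, -11) vs (-7, 5, -11) ⇒ inequivalent

no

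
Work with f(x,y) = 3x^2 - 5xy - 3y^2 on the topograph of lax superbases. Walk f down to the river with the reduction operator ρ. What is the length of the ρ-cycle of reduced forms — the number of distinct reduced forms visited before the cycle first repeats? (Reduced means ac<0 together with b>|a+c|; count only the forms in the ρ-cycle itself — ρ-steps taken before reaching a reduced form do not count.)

D = 61, ⌊√D⌋ = 7
descent: ρ → (-3,5,3)  [lands on river]
river: ρ → (3,7,-1)
river: ρ → (-1,7,3)
river: ρ → (3,5,-3)
river: ρ → (-3,7,1)
river: ρ → (1,7,-3)
ρ-cycle length = 6 (tail of 1 descent step not counted)

6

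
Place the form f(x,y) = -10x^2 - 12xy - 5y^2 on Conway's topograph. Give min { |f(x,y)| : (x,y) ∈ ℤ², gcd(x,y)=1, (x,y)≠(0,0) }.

translate: b→-8 (≡12 mod 20), so (10,12,5)→(10,-8,3)
flip: (10,-8,3)→(3,8,10)
translate: b→2 (≡8 mod 6), so (3,8,10)→(3,2,5)
reduced (well bottom): (3,2,5) with a≤c, −a<b≤a
well minimum |f| = |-3| = 3 (negative-definite)

3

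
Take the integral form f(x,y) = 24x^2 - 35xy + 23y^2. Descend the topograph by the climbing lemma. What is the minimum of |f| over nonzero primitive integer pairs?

translate: b→13 (≡-35 mod 48), so (24,-35,23)→(24,13,12)
flip: (24,13,12)→(12,-13,24)
translate: b→11 (≡-13 mod 24), so (12,-13,24)→(12,11,23)
reduced (well bottom): (12,11,23) with a≤c, −a<b≤a
well minimum = a = 12

12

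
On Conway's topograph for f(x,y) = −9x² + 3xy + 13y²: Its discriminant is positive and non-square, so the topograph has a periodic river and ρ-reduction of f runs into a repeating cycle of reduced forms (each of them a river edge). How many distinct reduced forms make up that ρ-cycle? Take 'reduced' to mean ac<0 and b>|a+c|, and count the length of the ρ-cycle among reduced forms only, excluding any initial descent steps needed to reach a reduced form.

D = 477, ⌊√D⌋ = 21
descent: ρ → (13,-3,-9)
descent: ρ → (-9,21,1)  [lands on river]
river: ρ → (1,21,-9)
river: ρ → (-9,15,7)
river: ρ → (7,13,-11)
river: ρ → (-11,9,9)
river: ρ → (9,9,-11)
river: ρ → (-11,13,7)
river: ρ → (7,15,-9)
ρ-cycle length = 8 (tail of 2 descent steps not counted)

8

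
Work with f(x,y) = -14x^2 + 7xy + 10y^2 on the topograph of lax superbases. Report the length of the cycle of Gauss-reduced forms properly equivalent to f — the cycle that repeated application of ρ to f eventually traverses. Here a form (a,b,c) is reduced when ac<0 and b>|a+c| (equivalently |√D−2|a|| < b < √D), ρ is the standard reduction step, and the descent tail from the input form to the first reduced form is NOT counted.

D = 609, ⌊√D⌋ = 24
river: ρ → (10,13,-11)
river: ρ → (-11,9,12)
river: ρ → (12,15,-8)
river: ρ → (-8,17,10)
river: ρ → (10,23,-2)
river: ρ → (-2,21,21)
river: ρ → (21,21,-2)
river: ρ → (-2,23,10)
river: ρ → (10,17,-8)
river: ρ → (-8,15,12)
river: ρ → (12,9,-11)
river: ρ → (-11,13,10)
river: ρ → (10,7,-14)
river: ρ → (-14,21,3)
river: ρ → (3,21,-14)
river: ρ → (-14,7,10)
ρ-cycle length = 16 (tail of 0 descent steps not counted)

16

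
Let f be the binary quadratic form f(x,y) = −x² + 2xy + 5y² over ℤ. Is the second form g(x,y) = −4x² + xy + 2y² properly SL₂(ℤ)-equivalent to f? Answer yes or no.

D₁ = 24, D₂ = 33
discriminants differ ⇒ not SL₂(ℤ)-equivalent

no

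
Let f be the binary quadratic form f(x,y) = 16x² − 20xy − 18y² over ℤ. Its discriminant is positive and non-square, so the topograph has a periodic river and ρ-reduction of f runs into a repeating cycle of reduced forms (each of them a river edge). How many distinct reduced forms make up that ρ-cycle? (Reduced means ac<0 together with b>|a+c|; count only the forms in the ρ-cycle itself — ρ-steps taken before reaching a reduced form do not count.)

D = 1552, ⌊√D⌋ = 39
descent: ρ → (-18,20,16)  [lands on river]
river: ρ → (16,12,-22)
river: ρ → (-22,32,6)
river: ρ → (6,28,-32)
river: ρ → (-32,36,2)
river: ρ → (2,36,-32)
river: ρ → (-32,28,6)
river: ρ → (6,32,-22)
river: ρ → (-22,12,16)
river: ρ → (16,20,-18)
river: ρ → (-18,16,18)
river: ρ → (18,20,-16)
river: ρ → (-16,12,22)
river: ρ → (22,32,-6)
river: ρ → (-6,28,32)
river: ρ → (32,36,-2)
river: ρ → (-2,36,32)
river: ρ → (32,28,-6)
river: ρ → (-6,32,22)
river: ρ → (22,12,-16)
river: ρ → (-16,20,18)
river: ρ → (18,16,-18)
ρ-cycle length = 22 (tail of 1 descent step not counted)

22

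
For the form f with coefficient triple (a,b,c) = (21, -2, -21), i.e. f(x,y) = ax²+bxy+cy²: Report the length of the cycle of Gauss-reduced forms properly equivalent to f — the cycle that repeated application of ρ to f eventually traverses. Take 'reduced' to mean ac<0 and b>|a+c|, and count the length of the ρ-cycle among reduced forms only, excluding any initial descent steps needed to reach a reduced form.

D = 1768, ⌊√D⌋ = 42
descent: ρ → (-21,2,21)  [lands on river]
river: ρ → (21,40,-2)
river: ρ → (-2,40,21)
river: ρ → (21,2,-21)
river: ρ → (-21,40,2)
river: ρ → (2,40,-21)
ρ-cycle length = 6 (tail of 1 descent step not counted)

6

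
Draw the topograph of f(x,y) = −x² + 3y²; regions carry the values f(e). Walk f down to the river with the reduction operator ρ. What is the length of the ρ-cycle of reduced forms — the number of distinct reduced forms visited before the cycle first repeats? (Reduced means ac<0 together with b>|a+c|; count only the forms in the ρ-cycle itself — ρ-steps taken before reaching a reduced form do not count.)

D = 12, ⌊√D⌋ = 3
descent: ρ → (3,0,-1)
descent: ρ → (-1,2,2)  [lands on river]
river: ρ → (2,2,-1)
ρ-cycle length = 2 (tail of 2 descent steps not counted)

2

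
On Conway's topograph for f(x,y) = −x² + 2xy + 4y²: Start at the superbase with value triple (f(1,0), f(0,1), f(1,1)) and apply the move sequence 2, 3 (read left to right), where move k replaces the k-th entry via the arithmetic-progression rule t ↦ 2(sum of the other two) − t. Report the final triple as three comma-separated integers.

start (-1,4,5) = (f(1,0),f(0,1),f(1,1))
replace slot 2: 2·((-1)+5) − 4 = 4 → (-1,4,5)
replace slot 3: 2·((-1)+4) − 5 = 1 → (-1,4,1)

-1,4,1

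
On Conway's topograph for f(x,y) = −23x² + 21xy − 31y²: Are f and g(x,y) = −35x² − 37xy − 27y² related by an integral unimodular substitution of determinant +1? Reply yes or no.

D₁ = -2411, D₂ = -2411
f is negative-definite; reduce −f:
−f: reduced (well bottom): (23,-21,31) with a≤c, −a<b≤a
flip sign back: reduced form of f is (-23,21,-31)
g is negative-definite; reduce −g:
−g: translate: b→-33 (≡37 mod 70), so (35,37,27)→(35,-33,25)
−g: flip: (35,-33,25)→(25,33,35)
−g: translate: b→-17 (≡33 mod 50), so (25,33,35)→(25,-17,27)
−g: reduced (well bottom): (25,-17,27) with a≤c, −a<b≤a
flip sign back: reduced form of g is (-25,17,-27)
reduced forms (-23, 21, -31) vs (-25, 17, -27) ⇒ inequivalent

no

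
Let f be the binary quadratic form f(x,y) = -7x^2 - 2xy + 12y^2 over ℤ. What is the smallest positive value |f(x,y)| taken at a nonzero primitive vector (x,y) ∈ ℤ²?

descent: ρ → (12,2,-7)
descent: ρ → (-7,12,7)  [lands on river]
river: ρ → (7,16,-3)
river: ρ → (-3,14,12)
river: ρ → (12,10,-5)
river: ρ → (-5,10,12)
river: ρ → (12,14,-3)
river: ρ → (-3,16,7)
river: ρ → (7,12,-7)
river: ρ → (-7,16,3)
river: ρ → (3,14,-12)
river: ρ → (-12,10,5)
river: ρ → (5,10,-12)
river: ρ → (-12,14,3)
river: ρ → (3,16,-7)
closes: descent 2, river 14
min |a| on river = 3

3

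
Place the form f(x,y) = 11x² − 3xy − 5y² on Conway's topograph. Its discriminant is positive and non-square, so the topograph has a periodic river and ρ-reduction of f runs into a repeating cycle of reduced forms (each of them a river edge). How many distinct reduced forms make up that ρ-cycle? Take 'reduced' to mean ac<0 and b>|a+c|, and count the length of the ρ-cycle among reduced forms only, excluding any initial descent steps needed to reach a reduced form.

D = 229, ⌊√D⌋ = 15
descent: ρ → (-5,13,3)  [lands on river]
river: ρ → (3,11,-9)
river: ρ → (-9,7,5)
river: ρ → (5,13,-3)
river: ρ → (-3,11,9)
river: ρ → (9,7,-5)
ρ-cycle length = 6 (tail of 1 descent step not counted)

6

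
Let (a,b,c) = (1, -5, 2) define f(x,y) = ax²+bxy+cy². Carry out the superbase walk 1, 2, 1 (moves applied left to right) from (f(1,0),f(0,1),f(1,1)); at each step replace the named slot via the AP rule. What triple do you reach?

start (1,2,-2) = (f(1,0),f(0,1),f(1,1))
replace slot 1: 2·(2+(-2)) − 1 = -1 → (-1,2,-2)
replace slot 2: 2·((-1)+(-2)) − 2 = -8 → (-1,-8,-2)
replace slot 1: 2·((-8)+(-2)) − (-1) = -19 → (-19,-8,-2)

-19,-8,-2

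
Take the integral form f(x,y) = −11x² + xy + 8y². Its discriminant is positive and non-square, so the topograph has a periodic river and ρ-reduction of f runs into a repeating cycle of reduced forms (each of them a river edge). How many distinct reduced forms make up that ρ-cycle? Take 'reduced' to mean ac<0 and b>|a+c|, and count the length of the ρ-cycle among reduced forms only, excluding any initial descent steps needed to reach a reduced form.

D = 353, ⌊√D⌋ = 18
descent: ρ → (8,15,-4)  [lands on river]
river: ρ → (-4,17,4)
river: ρ → (4,15,-8)
river: ρ → (-8,17,2)
river: ρ → (2,15,-16)
river: ρ → (-16,17,1)
river: ρ → (1,17,-16)
river: ρ → (-16,15,2)
river: ρ → (2,17,-8)
river: ρ → (-8,15,4)
river: ρ → (4,17,-4)
river: ρ → (-4,15,8)
river: ρ → (8,17,-2)
river: ρ → (-2,15,16)
river: ρ → (16,17,-1)
river: ρ → (-1,17,16)
river: ρ → (16,15,-2)
river: ρ → (-2,17,8)
ρ-cycle length = 18 (tail of 1 descent step not counted)

18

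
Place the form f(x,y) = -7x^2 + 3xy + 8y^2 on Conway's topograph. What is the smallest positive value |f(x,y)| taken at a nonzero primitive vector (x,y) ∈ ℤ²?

river: ρ → (8,13,-2)
river: ρ → (-2,15,1)
river: ρ → (1,15,-2)
river: ρ → (-2,13,8)
river: ρ → (8,3,-7)
river: ρ → (-7,11,4)
river: ρ → (4,13,-4)
river: ρ → (-4,11,7)
river: ρ → (7,3,-8)
river: ρ → (-8,13,2)
river: ρ → (2,15,-1)
river: ρ → (-1,15,2)
river: ρ → (2,13,-8)
river: ρ → (-8,3,7)
river: ρ → (7,11,-4)
river: ρ → (-4,13,4)
river: ρ → (4,11,-7)
river: ρ → (-7,3,8)
closes: descent 0, river 18
min |a| on river = 1

1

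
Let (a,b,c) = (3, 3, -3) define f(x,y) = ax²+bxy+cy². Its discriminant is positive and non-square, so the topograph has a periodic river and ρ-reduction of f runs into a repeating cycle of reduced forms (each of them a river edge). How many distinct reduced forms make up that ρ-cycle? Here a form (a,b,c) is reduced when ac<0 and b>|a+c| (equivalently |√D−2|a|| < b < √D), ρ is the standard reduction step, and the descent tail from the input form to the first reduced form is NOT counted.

D = 45, ⌊√D⌋ = 6
river: ρ → (-3,3,3)
river: ρ → (3,3,-3)
ρ-cycle length = 2 (tail of 0 descent steps not counted)

2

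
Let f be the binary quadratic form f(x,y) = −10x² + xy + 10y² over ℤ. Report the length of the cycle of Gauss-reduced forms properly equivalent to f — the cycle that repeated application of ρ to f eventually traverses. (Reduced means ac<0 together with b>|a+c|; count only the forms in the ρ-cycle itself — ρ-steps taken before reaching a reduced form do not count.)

D = 401, ⌊√D⌋ = 20
river: ρ → (10,19,-1)
river: ρ → (-1,19,10)
river: ρ → (10,1,-10)
river: ρ → (-10,19,1)
river: ρ → (1,19,-10)
river: ρ → (-10,1,10)
ρ-cycle length = 6 (tail of 0 descent steps not counted)

6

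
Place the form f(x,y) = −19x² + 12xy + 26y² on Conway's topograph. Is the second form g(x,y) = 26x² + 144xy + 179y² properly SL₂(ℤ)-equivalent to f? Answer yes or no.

D₁ = 2120, D₂ = 2120
river cycle of f (length 10): (26, 40, -5), (-5, 40, 26), (26, 12, -19), (-19, 26, 19), (19, 12, -26), (-26, 40, 5), (5, 40, -26), (-26, 12, 19), (19, 26, -19), (-19, 12, 26)
river cycle of g (length 10): (26, 40, -5), (-5, 40, 26), (26, 12, -19), (-19, 26, 19), (19, 12, -26), (-26, 40, 5), (5, 40, -26), (-26, 12, 19), (19, 26, -19), (-19, 12, 26)
cycles coincide ⇒ equivalent

yes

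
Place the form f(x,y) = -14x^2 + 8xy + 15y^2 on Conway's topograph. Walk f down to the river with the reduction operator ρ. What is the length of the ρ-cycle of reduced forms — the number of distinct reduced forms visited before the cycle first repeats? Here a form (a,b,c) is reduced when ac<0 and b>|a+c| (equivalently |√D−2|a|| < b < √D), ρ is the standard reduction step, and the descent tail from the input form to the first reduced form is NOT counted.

D = 904, ⌊√D⌋ = 30
river: ρ → (15,22,-7)
river: ρ → (-7,20,18)
river: ρ → (18,16,-9)
river: ρ → (-9,20,14)
river: ρ → (14,8,-15)
river: ρ → (-15,22,7)
river: ρ → (7,20,-18)
river: ρ → (-18,16,9)
river: ρ → (9,20,-14)
river: ρ → (-14,8,15)
ρ-cycle length = 10 (tail of 0 descent steps not counted)

10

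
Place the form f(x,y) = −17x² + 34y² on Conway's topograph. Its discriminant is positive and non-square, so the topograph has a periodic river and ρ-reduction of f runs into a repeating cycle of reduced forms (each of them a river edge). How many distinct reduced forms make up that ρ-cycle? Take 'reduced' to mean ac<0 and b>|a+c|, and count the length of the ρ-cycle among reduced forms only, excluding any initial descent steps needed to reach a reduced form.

D = 2312, ⌊√D⌋ = 48
descent: ρ → (34,0,-17)
descent: ρ → (-17,34,17)  [lands on river]
river: ρ → (17,34,-17)
ρ-cycle length = 2 (tail of 2 descent steps not counted)

2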